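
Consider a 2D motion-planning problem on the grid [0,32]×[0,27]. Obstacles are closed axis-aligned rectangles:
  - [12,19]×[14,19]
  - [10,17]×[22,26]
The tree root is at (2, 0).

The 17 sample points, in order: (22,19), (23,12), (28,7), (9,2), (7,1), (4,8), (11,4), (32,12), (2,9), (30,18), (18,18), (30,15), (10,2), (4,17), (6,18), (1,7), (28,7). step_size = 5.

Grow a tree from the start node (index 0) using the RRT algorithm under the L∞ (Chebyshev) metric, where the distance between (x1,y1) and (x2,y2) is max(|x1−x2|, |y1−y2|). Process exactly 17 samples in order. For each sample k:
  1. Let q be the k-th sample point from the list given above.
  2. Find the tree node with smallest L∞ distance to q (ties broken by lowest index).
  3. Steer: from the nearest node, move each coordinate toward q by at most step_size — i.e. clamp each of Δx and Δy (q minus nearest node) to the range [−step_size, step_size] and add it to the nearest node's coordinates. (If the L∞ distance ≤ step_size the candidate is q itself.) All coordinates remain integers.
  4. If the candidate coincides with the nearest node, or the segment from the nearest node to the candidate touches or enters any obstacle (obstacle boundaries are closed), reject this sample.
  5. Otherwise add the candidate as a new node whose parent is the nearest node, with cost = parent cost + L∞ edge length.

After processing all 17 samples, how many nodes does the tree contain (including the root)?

Node count: 17

1. q=(22,19) nearest=0 d=20 new=(7,5) → add node 1 parent=0 cost=5
2. q=(23,12) nearest=1 d=16 new=(12,10) → add node 2 parent=1 cost=10
3. q=(28,7) nearest=2 d=16 new=(17,7) → add node 3 parent=2 cost=15
4. q=(9,2) nearest=1 d=3 new=(9,2) → add node 4 parent=1 cost=8
5. q=(7,1) nearest=4 d=2 new=(7,1) → add node 5 parent=4 cost=10
6. q=(4,8) nearest=1 d=3 new=(4,8) → add node 6 parent=1 cost=8
7. q=(11,4) nearest=4 d=2 new=(11,4) → add node 7 parent=4 cost=10
8. q=(32,12) nearest=3 d=15 new=(22,12) → add node 8 parent=3 cost=20
9. q=(2,9) nearest=6 d=2 new=(2,9) → add node 9 parent=6 cost=10
10. q=(30,18) nearest=8 d=8 new=(27,17) → add node 10 parent=8 cost=25
11. q=(18,18) nearest=8 d=6 new=(18,17) → blocked by [12,19]×[14,19], reject
12. q=(30,15) nearest=10 d=3 new=(30,15) → add node 11 parent=10 cost=28
13. q=(10,2) nearest=4 d=1 new=(10,2) → add node 12 parent=4 cost=9
14. q=(4,17) nearest=2 d=8 new=(7,15) → add node 13 parent=2 cost=15
15. q=(6,18) nearest=13 d=3 new=(6,18) → add node 14 parent=13 cost=18
16. q=(1,7) nearest=9 d=2 new=(1,7) → add node 15 parent=9 cost=12
17. q=(28,7) nearest=8 d=6 new=(27,7) → add node 16 parent=8 cost=25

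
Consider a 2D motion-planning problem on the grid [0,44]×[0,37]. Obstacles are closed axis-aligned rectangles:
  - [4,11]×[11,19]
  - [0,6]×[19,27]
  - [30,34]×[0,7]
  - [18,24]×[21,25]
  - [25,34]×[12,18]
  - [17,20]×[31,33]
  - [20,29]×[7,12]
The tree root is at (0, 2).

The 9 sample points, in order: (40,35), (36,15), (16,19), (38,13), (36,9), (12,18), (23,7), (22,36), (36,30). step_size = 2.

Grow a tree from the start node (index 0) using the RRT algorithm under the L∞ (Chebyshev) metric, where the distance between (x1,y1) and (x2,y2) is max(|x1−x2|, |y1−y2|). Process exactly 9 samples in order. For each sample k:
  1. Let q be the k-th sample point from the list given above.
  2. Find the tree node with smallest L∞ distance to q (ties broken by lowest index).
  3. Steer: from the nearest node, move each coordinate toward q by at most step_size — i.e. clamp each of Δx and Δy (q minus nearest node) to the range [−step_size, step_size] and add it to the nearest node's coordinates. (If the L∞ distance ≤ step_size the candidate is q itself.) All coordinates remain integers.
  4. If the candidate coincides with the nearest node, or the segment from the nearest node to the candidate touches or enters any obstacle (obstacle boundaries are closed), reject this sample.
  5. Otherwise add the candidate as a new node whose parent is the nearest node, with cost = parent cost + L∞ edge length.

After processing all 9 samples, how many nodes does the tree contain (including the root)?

Node count: 8

1. q=(40,35) nearest=0 d=40 new=(2,4) → add node 1 parent=0 cost=2
2. q=(36,15) nearest=1 d=34 new=(4,6) → add node 2 parent=1 cost=4
3. q=(16,19) nearest=2 d=13 new=(6,8) → add node 3 parent=2 cost=6
4. q=(38,13) nearest=3 d=32 new=(8,10) → add node 4 parent=3 cost=8
5. q=(36,9) nearest=4 d=28 new=(10,9) → add node 5 parent=4 cost=10
6. q=(12,18) nearest=4 d=8 new=(10,12) → blocked by [4,11]×[11,19], reject
7. q=(23,7) nearest=5 d=13 new=(12,7) → add node 6 parent=5 cost=12
8. q=(22,36) nearest=4 d=26 new=(10,12) → blocked by [4,11]×[11,19], reject
9. q=(36,30) nearest=6 d=24 new=(14,9) → add node 7 parent=6 cost=14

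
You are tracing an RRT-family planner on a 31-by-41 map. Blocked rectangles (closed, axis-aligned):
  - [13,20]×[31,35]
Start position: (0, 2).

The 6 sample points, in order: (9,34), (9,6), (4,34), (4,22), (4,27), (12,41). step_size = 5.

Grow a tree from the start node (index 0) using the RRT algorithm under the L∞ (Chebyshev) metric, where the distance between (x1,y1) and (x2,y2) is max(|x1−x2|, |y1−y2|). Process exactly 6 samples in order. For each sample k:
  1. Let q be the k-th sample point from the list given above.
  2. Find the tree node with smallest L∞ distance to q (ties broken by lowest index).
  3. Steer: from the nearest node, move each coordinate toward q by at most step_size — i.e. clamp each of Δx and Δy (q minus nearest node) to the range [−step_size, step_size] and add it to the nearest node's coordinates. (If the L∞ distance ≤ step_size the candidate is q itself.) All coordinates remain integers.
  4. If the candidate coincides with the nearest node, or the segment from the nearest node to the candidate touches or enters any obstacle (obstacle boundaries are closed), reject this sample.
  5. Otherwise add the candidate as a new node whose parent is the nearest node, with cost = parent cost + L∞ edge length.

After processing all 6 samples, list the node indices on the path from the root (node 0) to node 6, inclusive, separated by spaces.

1. q=(9,34) nearest=0 d=32 new=(5,7) → add node 1 parent=0 cost=5
2. q=(9,6) nearest=1 d=4 new=(9,6) → add node 2 parent=1 cost=9
3. q=(4,34) nearest=1 d=27 new=(4,12) → add node 3 parent=1 cost=10
4. q=(4,22) nearest=3 d=10 new=(4,17) → add node 4 parent=3 cost=15
5. q=(4,27) nearest=4 d=10 new=(4,22) → add node 5 parent=4 cost=20
6. q=(12,41) nearest=5 d=19 new=(9,27) → add node 6 parent=5 cost=25

Path: 0 1 3 4 5 6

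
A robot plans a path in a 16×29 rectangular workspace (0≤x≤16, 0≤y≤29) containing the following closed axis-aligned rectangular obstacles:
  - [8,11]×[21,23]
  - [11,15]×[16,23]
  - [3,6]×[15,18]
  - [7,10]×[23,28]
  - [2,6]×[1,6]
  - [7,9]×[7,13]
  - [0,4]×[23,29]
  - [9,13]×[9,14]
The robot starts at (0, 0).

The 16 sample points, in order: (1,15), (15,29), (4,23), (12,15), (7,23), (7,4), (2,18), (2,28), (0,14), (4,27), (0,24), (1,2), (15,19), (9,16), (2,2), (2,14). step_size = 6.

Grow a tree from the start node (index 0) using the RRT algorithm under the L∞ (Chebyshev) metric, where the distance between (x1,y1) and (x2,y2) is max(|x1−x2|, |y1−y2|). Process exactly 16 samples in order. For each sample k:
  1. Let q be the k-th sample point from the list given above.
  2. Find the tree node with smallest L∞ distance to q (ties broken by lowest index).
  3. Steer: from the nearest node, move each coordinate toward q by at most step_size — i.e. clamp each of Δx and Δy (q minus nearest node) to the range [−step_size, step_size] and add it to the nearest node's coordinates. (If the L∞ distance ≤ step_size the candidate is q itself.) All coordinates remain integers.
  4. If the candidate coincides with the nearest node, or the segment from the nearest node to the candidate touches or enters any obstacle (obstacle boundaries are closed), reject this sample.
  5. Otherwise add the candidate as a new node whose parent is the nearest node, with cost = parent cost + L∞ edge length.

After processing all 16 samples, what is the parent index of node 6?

Parent of node 6: 2

1. q=(1,15) nearest=0 d=15 new=(1,6) → add node 1 parent=0 cost=6
2. q=(15,29) nearest=1 d=23 new=(7,12) → blocked by [7,9]×[7,13], reject
3. q=(4,23) nearest=1 d=17 new=(4,12) → add node 2 parent=1 cost=12
4. q=(12,15) nearest=2 d=8 new=(10,15) → add node 3 parent=2 cost=18
5. q=(7,23) nearest=3 d=8 new=(7,21) → add node 4 parent=3 cost=24
6. q=(7,4) nearest=1 d=6 new=(7,4) → blocked by [2,6]×[1,6], reject
7. q=(2,18) nearest=4 d=5 new=(2,18) → add node 5 parent=4 cost=29
8. q=(2,28) nearest=4 d=7 new=(2,27) → blocked by [0,4]×[23,29], reject
9. q=(0,14) nearest=2 d=4 new=(0,14) → add node 6 parent=2 cost=16
10. q=(4,27) nearest=4 d=6 new=(4,27) → blocked by [0,4]×[23,29], reject
11. q=(0,24) nearest=5 d=6 new=(0,24) → blocked by [0,4]×[23,29], reject
12. q=(1,2) nearest=0 d=2 new=(1,2) → add node 7 parent=0 cost=2
13. q=(15,19) nearest=3 d=5 new=(15,19) → blocked by [11,15]×[16,23], reject
14. q=(9,16) nearest=3 d=1 new=(9,16) → add node 8 parent=3 cost=19
15. q=(2,2) nearest=7 d=1 new=(2,2) → blocked by [2,6]×[1,6], reject
16. q=(2,14) nearest=2 d=2 new=(2,14) → add node 9 parent=2 cost=14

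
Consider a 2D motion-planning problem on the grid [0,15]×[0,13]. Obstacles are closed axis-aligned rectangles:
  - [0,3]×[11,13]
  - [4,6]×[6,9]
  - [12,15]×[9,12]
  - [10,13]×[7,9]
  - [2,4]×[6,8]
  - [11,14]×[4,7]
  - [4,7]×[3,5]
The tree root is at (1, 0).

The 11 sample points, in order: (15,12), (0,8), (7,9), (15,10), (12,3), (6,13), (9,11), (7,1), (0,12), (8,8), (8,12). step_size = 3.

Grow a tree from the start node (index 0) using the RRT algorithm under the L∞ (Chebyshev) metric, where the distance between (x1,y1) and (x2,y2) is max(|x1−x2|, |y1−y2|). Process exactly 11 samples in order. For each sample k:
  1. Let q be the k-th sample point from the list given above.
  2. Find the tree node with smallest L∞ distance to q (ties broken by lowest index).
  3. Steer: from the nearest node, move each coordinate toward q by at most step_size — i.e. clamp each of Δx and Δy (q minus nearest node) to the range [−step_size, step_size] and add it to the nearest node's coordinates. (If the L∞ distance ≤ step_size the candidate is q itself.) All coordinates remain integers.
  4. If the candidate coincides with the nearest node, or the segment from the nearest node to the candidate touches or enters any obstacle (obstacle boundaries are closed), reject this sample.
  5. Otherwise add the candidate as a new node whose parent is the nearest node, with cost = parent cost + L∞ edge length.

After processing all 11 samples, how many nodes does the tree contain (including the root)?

Node count: 4

1. q=(15,12) nearest=0 d=14 new=(4,3) → blocked by [4,7]×[3,5], reject
2. q=(0,8) nearest=0 d=8 new=(0,3) → add node 1 parent=0 cost=3
3. q=(7,9) nearest=1 d=7 new=(3,6) → blocked by [2,4]×[6,8], reject
4. q=(15,10) nearest=0 d=14 new=(4,3) → blocked by [4,7]×[3,5], reject
5. q=(12,3) nearest=0 d=11 new=(4,3) → blocked by [4,7]×[3,5], reject
6. q=(6,13) nearest=1 d=10 new=(3,6) → blocked by [2,4]×[6,8], reject
7. q=(9,11) nearest=1 d=9 new=(3,6) → blocked by [2,4]×[6,8], reject
8. q=(7,1) nearest=0 d=6 new=(4,1) → add node 2 parent=0 cost=3
9. q=(0,12) nearest=1 d=9 new=(0,6) → add node 3 parent=1 cost=6
10. q=(8,8) nearest=2 d=7 new=(7,4) → blocked by [4,7]×[3,5], reject
11. q=(8,12) nearest=3 d=8 new=(3,9) → blocked by [2,4]×[6,8], reject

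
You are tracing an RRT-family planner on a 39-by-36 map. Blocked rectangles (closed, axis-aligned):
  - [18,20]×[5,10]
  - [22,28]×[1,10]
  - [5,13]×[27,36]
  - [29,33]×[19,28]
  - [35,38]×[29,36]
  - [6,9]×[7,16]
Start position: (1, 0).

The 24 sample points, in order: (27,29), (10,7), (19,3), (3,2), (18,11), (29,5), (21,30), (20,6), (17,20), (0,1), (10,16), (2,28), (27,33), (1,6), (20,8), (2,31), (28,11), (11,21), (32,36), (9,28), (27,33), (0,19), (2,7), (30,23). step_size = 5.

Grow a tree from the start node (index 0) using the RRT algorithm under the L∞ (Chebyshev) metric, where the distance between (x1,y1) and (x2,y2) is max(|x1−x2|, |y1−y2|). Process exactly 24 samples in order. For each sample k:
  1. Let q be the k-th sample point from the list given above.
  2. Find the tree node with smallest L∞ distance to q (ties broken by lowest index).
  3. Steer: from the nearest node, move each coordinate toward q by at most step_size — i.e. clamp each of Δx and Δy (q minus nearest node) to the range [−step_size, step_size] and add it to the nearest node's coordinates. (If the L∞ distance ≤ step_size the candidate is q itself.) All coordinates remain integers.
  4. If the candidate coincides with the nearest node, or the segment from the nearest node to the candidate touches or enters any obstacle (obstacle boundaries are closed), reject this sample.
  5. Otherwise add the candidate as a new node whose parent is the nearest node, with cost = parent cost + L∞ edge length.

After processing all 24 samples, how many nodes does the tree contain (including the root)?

1. q=(27,29) nearest=0 d=29 new=(6,5) → add node 1 parent=0 cost=5
2. q=(10,7) nearest=1 d=4 new=(10,7) → add node 2 parent=1 cost=9
3. q=(19,3) nearest=2 d=9 new=(15,3) → add node 3 parent=2 cost=14
4. q=(3,2) nearest=0 d=2 new=(3,2) → add node 4 parent=0 cost=2
5. q=(18,11) nearest=2 d=8 new=(15,11) → add node 5 parent=2 cost=14
6. q=(29,5) nearest=3 d=14 new=(20,5) → blocked by [18,20]×[5,10], reject
7. q=(21,30) nearest=5 d=19 new=(20,16) → add node 6 parent=5 cost=19
8. q=(20,6) nearest=3 d=5 new=(20,6) → blocked by [18,20]×[5,10], reject
9. q=(17,20) nearest=6 d=4 new=(17,20) → add node 7 parent=6 cost=23
10. q=(0,1) nearest=0 d=1 new=(0,1) → add node 8 parent=0 cost=1
11. q=(10,16) nearest=5 d=5 new=(10,16) → add node 9 parent=5 cost=19
12. q=(2,28) nearest=9 d=12 new=(5,21) → add node 10 parent=9 cost=24
13. q=(27,33) nearest=7 d=13 new=(22,25) → add node 11 parent=7 cost=28
14. q=(1,6) nearest=4 d=4 new=(1,6) → add node 12 parent=4 cost=6
15. q=(20,8) nearest=3 d=5 new=(20,8) → blocked by [18,20]×[5,10], reject
16. q=(2,31) nearest=10 d=10 new=(2,26) → add node 13 parent=10 cost=29
17. q=(28,11) nearest=6 d=8 new=(25,11) → add node 14 parent=6 cost=24
18. q=(11,21) nearest=9 d=5 new=(11,21) → add node 15 parent=9 cost=24
19. q=(32,36) nearest=11 d=11 new=(27,30) → add node 16 parent=11 cost=33
20. q=(9,28) nearest=10 d=7 new=(9,26) → add node 17 parent=10 cost=29
21. q=(27,33) nearest=16 d=3 new=(27,33) → add node 18 parent=16 cost=36
22. q=(0,19) nearest=10 d=5 new=(0,19) → add node 19 parent=10 cost=29
23. q=(2,7) nearest=12 d=1 new=(2,7) → add node 20 parent=12 cost=7
24. q=(30,23) nearest=16 d=7 new=(30,25) → blocked by [29,33]×[19,28], reject

Node count: 21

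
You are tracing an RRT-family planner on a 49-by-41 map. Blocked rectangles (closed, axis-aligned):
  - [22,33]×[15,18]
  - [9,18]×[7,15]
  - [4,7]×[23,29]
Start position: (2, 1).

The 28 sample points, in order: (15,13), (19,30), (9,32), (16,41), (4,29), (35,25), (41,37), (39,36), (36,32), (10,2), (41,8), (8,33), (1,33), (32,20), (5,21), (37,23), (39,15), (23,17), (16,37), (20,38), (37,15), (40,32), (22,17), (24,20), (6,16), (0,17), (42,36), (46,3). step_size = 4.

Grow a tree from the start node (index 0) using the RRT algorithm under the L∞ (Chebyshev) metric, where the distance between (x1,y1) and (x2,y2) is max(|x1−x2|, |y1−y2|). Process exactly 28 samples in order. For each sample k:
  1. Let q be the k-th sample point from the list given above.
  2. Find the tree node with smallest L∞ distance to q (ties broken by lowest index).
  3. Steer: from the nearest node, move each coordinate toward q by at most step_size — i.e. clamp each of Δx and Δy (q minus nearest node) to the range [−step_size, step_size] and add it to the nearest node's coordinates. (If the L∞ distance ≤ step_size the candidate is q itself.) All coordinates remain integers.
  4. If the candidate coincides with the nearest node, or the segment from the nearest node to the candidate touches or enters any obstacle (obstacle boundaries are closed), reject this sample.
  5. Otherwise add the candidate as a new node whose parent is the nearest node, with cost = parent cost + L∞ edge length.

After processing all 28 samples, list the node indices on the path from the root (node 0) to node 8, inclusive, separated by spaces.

1. q=(15,13) nearest=0 d=13 new=(6,5) → add node 1 parent=0 cost=4
2. q=(19,30) nearest=1 d=25 new=(10,9) → blocked by [9,18]×[7,15], reject
3. q=(9,32) nearest=1 d=27 new=(9,9) → blocked by [9,18]×[7,15], reject
4. q=(16,41) nearest=1 d=36 new=(10,9) → blocked by [9,18]×[7,15], reject
5. q=(4,29) nearest=1 d=24 new=(4,9) → add node 2 parent=1 cost=8
6. q=(35,25) nearest=1 d=29 new=(10,9) → blocked by [9,18]×[7,15], reject
7. q=(41,37) nearest=1 d=35 new=(10,9) → blocked by [9,18]×[7,15], reject
8. q=(39,36) nearest=1 d=33 new=(10,9) → blocked by [9,18]×[7,15], reject
9. q=(36,32) nearest=1 d=30 new=(10,9) → blocked by [9,18]×[7,15], reject
10. q=(10,2) nearest=1 d=4 new=(10,2) → add node 3 parent=1 cost=8
11. q=(41,8) nearest=3 d=31 new=(14,6) → add node 4 parent=3 cost=12
12. q=(8,33) nearest=2 d=24 new=(8,13) → add node 5 parent=2 cost=12
13. q=(1,33) nearest=5 d=20 new=(4,17) → add node 6 parent=5 cost=16
14. q=(32,20) nearest=4 d=18 new=(18,10) → blocked by [9,18]×[7,15], reject
15. q=(5,21) nearest=6 d=4 new=(5,21) → add node 7 parent=6 cost=20
16. q=(37,23) nearest=4 d=23 new=(18,10) → blocked by [9,18]×[7,15], reject
17. q=(39,15) nearest=4 d=25 new=(18,10) → blocked by [9,18]×[7,15], reject
18. q=(23,17) nearest=4 d=11 new=(18,10) → blocked by [9,18]×[7,15], reject
19. q=(16,37) nearest=7 d=16 new=(9,25) → blocked by [4,7]×[23,29], reject
20. q=(20,38) nearest=7 d=17 new=(9,25) → blocked by [4,7]×[23,29], reject
21. q=(37,15) nearest=4 d=23 new=(18,10) → blocked by [9,18]×[7,15], reject
22. q=(40,32) nearest=4 d=26 new=(18,10) → blocked by [9,18]×[7,15], reject
23. q=(22,17) nearest=4 d=11 new=(18,10) → blocked by [9,18]×[7,15], reject
24. q=(24,20) nearest=4 d=14 new=(18,10) → blocked by [9,18]×[7,15], reject
25. q=(6,16) nearest=6 d=2 new=(6,16) → add node 8 parent=6 cost=18
26. q=(0,17) nearest=6 d=4 new=(0,17) → add node 9 parent=6 cost=20
27. q=(42,36) nearest=4 d=30 new=(18,10) → blocked by [9,18]×[7,15], reject
28. q=(46,3) nearest=4 d=32 new=(18,3) → add node 10 parent=4 cost=16

Path: 0 1 2 5 6 8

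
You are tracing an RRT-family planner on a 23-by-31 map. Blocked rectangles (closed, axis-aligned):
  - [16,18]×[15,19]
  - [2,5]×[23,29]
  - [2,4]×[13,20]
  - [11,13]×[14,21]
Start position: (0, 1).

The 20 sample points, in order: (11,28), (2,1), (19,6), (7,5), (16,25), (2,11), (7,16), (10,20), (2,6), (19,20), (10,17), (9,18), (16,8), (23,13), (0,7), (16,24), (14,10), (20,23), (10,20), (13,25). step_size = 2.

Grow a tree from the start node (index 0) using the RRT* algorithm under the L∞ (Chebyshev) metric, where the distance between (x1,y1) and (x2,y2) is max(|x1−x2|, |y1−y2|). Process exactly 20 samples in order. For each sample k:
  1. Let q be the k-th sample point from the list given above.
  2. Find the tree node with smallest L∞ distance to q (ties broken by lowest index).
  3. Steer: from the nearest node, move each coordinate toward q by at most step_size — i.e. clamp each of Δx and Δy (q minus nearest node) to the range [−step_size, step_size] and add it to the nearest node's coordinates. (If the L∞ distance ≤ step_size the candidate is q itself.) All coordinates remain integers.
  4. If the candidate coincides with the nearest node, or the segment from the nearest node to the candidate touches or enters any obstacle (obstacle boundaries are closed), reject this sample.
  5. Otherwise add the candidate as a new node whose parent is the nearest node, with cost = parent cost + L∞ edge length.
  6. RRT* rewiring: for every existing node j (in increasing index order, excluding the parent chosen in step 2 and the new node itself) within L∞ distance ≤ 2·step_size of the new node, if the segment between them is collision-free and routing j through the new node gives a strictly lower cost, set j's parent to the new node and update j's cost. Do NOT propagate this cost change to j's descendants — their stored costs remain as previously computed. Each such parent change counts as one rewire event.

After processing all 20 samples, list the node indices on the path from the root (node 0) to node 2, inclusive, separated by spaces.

Path: 0 2

1. q=(11,28) nearest=0 d=27 new=(2,3) → add node 1 parent=0 cost=2
2. q=(2,1) nearest=0 d=2 new=(2,1) → add node 2 parent=0 cost=2
3. q=(19,6) nearest=1 d=17 new=(4,5) → add node 3 parent=1 cost=4
4. q=(7,5) nearest=3 d=3 new=(6,5) → add node 4 parent=3 cost=6
5. q=(16,25) nearest=3 d=20 new=(6,7) → add node 5 parent=3 cost=6
6. q=(2,11) nearest=5 d=4 new=(4,9) → add node 6 parent=5 cost=8
7. q=(7,16) nearest=6 d=7 new=(6,11) → add node 7 parent=6 cost=10
8. q=(10,20) nearest=7 d=9 new=(8,13) → add node 8 parent=7 cost=12
9. q=(2,6) nearest=3 d=2 new=(2,6) → add node 9 parent=3 cost=6
10. q=(19,20) nearest=8 d=11 new=(10,15) → add node 10 parent=8 cost=14
11. q=(10,17) nearest=10 d=2 new=(10,17) → add node 11 parent=10 cost=16
12. q=(9,18) nearest=11 d=1 new=(9,18) → add node 12 parent=11 cost=17
13. q=(16,8) nearest=10 d=7 new=(12,13) → blocked by [11,13]×[14,21], reject
14. q=(23,13) nearest=10 d=13 new=(12,13) → blocked by [11,13]×[14,21], reject
15. q=(0,7) nearest=9 d=2 new=(0,7) → add node 13 parent=9 cost=8
16. q=(16,24) nearest=11 d=7 new=(12,19) → blocked by [11,13]×[14,21], reject
17. q=(14,10) nearest=10 d=5 new=(12,13) → blocked by [11,13]×[14,21], reject
18. q=(20,23) nearest=10 d=10 new=(12,17) → blocked by [11,13]×[14,21], reject
19. q=(10,20) nearest=12 d=2 new=(10,20) → add node 14 parent=12 cost=19
20. q=(13,25) nearest=14 d=5 new=(12,22) → blocked by [11,13]×[14,21], reject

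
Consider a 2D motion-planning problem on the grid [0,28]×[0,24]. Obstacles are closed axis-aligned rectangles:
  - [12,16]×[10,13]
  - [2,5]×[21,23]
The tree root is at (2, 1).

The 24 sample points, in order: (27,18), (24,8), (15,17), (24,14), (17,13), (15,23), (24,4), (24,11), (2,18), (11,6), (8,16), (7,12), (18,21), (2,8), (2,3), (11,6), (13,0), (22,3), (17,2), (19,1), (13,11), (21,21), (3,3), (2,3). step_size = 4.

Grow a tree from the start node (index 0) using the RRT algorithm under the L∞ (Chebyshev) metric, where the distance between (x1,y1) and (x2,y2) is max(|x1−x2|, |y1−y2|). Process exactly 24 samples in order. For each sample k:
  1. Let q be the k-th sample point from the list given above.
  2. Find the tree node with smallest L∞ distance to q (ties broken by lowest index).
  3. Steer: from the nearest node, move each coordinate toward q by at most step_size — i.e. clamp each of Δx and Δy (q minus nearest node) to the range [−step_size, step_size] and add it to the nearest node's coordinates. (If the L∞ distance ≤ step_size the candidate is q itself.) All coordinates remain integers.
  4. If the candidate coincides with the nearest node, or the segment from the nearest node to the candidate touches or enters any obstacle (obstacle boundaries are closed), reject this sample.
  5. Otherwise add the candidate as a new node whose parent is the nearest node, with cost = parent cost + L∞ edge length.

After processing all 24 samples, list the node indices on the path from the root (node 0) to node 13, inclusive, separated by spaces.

Path: 0 1 2 3 4 13

1. q=(27,18) nearest=0 d=25 new=(6,5) → add node 1 parent=0 cost=4
2. q=(24,8) nearest=1 d=18 new=(10,8) → add node 2 parent=1 cost=8
3. q=(15,17) nearest=2 d=9 new=(14,12) → blocked by [12,16]×[10,13], reject
4. q=(24,14) nearest=2 d=14 new=(14,12) → blocked by [12,16]×[10,13], reject
5. q=(17,13) nearest=2 d=7 new=(14,12) → blocked by [12,16]×[10,13], reject
6. q=(15,23) nearest=2 d=15 new=(14,12) → blocked by [12,16]×[10,13], reject
7. q=(24,4) nearest=2 d=14 new=(14,4) → add node 3 parent=2 cost=12
8. q=(24,11) nearest=3 d=10 new=(18,8) → add node 4 parent=3 cost=16
9. q=(2,18) nearest=2 d=10 new=(6,12) → add node 5 parent=2 cost=12
10. q=(11,6) nearest=2 d=2 new=(11,6) → add node 6 parent=2 cost=10
11. q=(8,16) nearest=5 d=4 new=(8,16) → add node 7 parent=5 cost=16
12. q=(7,12) nearest=5 d=1 new=(7,12) → add node 8 parent=5 cost=13
13. q=(18,21) nearest=7 d=10 new=(12,20) → add node 9 parent=7 cost=20
14. q=(2,8) nearest=1 d=4 new=(2,8) → add node 10 parent=1 cost=8
15. q=(2,3) nearest=0 d=2 new=(2,3) → add node 11 parent=0 cost=2
16. q=(11,6) nearest=6 d=0 → coincident, reject
17. q=(13,0) nearest=3 d=4 new=(13,0) → add node 12 parent=3 cost=16
18. q=(22,3) nearest=4 d=5 new=(22,4) → add node 13 parent=4 cost=20
19. q=(17,2) nearest=3 d=3 new=(17,2) → add node 14 parent=3 cost=15
20. q=(19,1) nearest=14 d=2 new=(19,1) → add node 15 parent=14 cost=17
21. q=(13,11) nearest=2 d=3 new=(13,11) → blocked by [12,16]×[10,13], reject
22. q=(21,21) nearest=9 d=9 new=(16,21) → add node 16 parent=9 cost=24
23. q=(3,3) nearest=11 d=1 new=(3,3) → add node 17 parent=11 cost=3
24. q=(2,3) nearest=11 d=0 → coincident, reject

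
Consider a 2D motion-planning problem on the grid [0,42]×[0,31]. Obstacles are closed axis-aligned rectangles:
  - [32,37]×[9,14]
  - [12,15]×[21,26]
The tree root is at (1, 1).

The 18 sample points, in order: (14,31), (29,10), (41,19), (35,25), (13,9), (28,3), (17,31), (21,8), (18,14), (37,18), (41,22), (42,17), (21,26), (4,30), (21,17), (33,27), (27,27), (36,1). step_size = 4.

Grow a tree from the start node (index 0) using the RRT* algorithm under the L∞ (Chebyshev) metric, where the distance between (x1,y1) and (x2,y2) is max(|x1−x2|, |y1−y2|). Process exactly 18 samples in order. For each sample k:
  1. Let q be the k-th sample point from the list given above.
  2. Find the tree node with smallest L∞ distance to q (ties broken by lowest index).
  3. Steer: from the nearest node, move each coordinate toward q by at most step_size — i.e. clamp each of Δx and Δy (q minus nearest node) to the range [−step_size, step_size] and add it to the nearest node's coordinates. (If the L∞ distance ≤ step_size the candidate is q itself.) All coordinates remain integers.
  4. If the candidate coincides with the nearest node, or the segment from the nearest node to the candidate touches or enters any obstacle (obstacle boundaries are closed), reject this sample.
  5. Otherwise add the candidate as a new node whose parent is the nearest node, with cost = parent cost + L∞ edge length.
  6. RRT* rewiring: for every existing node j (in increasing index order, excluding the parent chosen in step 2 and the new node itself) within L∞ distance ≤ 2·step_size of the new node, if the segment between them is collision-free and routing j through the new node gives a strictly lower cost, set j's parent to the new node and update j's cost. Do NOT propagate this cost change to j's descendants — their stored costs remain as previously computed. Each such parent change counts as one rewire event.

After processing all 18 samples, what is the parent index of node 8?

Parent of node 8: 6

1. q=(14,31) nearest=0 d=30 new=(5,5) → add node 1 parent=0 cost=4
2. q=(29,10) nearest=1 d=24 new=(9,9) → add node 2 parent=1 cost=8
3. q=(41,19) nearest=2 d=32 new=(13,13) → add node 3 parent=2 cost=12
4. q=(35,25) nearest=3 d=22 new=(17,17) → add node 4 parent=3 cost=16
5. q=(13,9) nearest=2 d=4 new=(13,9) → add node 5 parent=2 cost=12
6. q=(28,3) nearest=4 d=14 new=(21,13) → add node 6 parent=4 cost=20
7. q=(17,31) nearest=4 d=14 new=(17,21) → add node 7 parent=4 cost=20
8. q=(21,8) nearest=6 d=5 new=(21,9) → add node 8 parent=6 cost=24
9. q=(18,14) nearest=4 d=3 new=(18,14) → add node 9 parent=4 cost=19
10. q=(37,18) nearest=6 d=16 new=(25,17) → add node 10 parent=6 cost=24
11. q=(41,22) nearest=10 d=16 new=(29,21) → add node 11 parent=10 cost=28
12. q=(42,17) nearest=11 d=13 new=(33,17) → add node 12 parent=11 cost=32
13. q=(21,26) nearest=7 d=5 new=(21,25) → add node 13 parent=7 cost=24
14. q=(4,30) nearest=4 d=13 new=(13,21) → blocked by [12,15]×[21,26], reject
15. q=(21,17) nearest=9 d=3 new=(21,17) → add node 14 parent=9 cost=22
16. q=(33,27) nearest=11 d=6 new=(33,25) → add node 15 parent=11 cost=32
17. q=(27,27) nearest=11 d=6 new=(27,25) → add node 16 parent=11 cost=32
18. q=(36,1) nearest=6 d=15 new=(25,9) → add node 17 parent=6 cost=24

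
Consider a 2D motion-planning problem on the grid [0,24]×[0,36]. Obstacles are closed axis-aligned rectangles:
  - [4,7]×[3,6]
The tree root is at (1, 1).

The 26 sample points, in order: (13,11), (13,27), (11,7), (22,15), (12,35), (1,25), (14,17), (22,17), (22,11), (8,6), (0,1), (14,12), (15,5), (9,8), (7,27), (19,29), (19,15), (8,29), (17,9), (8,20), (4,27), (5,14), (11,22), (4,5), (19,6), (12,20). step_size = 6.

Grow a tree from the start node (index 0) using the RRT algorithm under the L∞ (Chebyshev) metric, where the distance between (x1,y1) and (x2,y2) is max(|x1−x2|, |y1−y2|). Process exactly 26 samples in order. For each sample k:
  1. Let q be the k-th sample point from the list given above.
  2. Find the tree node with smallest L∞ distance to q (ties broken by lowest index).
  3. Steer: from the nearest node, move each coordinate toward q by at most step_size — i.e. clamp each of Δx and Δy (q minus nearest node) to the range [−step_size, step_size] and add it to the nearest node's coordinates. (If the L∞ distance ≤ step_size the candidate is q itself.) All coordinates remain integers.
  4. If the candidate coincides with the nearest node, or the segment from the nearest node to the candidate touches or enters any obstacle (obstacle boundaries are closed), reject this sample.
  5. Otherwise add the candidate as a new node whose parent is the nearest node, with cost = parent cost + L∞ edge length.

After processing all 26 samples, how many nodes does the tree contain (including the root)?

Node count: 20

1. q=(13,11) nearest=0 d=12 new=(7,7) → blocked by [4,7]×[3,6], reject
2. q=(13,27) nearest=0 d=26 new=(7,7) → blocked by [4,7]×[3,6], reject
3. q=(11,7) nearest=0 d=10 new=(7,7) → blocked by [4,7]×[3,6], reject
4. q=(22,15) nearest=0 d=21 new=(7,7) → blocked by [4,7]×[3,6], reject
5. q=(12,35) nearest=0 d=34 new=(7,7) → blocked by [4,7]×[3,6], reject
6. q=(1,25) nearest=0 d=24 new=(1,7) → add node 1 parent=0 cost=6
7. q=(14,17) nearest=1 d=13 new=(7,13) → add node 2 parent=1 cost=12
8. q=(22,17) nearest=2 d=15 new=(13,17) → add node 3 parent=2 cost=18
9. q=(22,11) nearest=3 d=9 new=(19,11) → add node 4 parent=3 cost=24
10. q=(8,6) nearest=0 d=7 new=(7,6) → blocked by [4,7]×[3,6], reject
11. q=(0,1) nearest=0 d=1 new=(0,1) → add node 5 parent=0 cost=1
12. q=(14,12) nearest=3 d=5 new=(14,12) → add node 6 parent=3 cost=23
13. q=(15,5) nearest=4 d=6 new=(15,5) → add node 7 parent=4 cost=30
14. q=(9,8) nearest=2 d=5 new=(9,8) → add node 8 parent=2 cost=17
15. q=(7,27) nearest=3 d=10 new=(7,23) → add node 9 parent=3 cost=24
16. q=(19,29) nearest=3 d=12 new=(19,23) → add node 10 parent=3 cost=24
17. q=(19,15) nearest=4 d=4 new=(19,15) → add node 11 parent=4 cost=28
18. q=(8,29) nearest=9 d=6 new=(8,29) → add node 12 parent=9 cost=30
19. q=(17,9) nearest=4 d=2 new=(17,9) → add node 13 parent=4 cost=26
20. q=(8,20) nearest=9 d=3 new=(8,20) → add node 14 parent=9 cost=27
21. q=(4,27) nearest=9 d=4 new=(4,27) → add node 15 parent=9 cost=28
22. q=(5,14) nearest=2 d=2 new=(5,14) → add node 16 parent=2 cost=14
23. q=(11,22) nearest=14 d=3 new=(11,22) → add node 17 parent=14 cost=30
24. q=(4,5) nearest=1 d=3 new=(4,5) → blocked by [4,7]×[3,6], reject
25. q=(19,6) nearest=13 d=3 new=(19,6) → add node 18 parent=13 cost=29
26. q=(12,20) nearest=17 d=2 new=(12,20) → add node 19 parent=17 cost=32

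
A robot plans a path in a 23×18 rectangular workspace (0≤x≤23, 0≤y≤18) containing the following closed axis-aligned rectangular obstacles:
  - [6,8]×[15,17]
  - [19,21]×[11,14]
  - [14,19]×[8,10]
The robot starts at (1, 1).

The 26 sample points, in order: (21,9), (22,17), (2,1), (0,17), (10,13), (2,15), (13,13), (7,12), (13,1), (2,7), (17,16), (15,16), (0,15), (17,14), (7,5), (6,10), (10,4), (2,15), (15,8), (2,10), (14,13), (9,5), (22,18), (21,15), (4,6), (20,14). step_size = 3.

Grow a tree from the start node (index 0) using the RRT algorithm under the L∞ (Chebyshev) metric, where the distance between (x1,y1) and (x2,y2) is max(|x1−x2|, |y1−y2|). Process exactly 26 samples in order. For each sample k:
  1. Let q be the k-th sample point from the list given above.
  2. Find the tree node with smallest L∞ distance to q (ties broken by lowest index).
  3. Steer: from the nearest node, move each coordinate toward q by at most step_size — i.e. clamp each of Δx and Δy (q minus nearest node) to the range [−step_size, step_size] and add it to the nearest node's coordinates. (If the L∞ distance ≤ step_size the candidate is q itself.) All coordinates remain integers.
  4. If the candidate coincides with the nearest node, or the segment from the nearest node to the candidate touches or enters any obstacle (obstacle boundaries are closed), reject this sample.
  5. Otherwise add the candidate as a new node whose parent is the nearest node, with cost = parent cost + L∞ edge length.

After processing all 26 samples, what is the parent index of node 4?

1. q=(21,9) nearest=0 d=20 new=(4,4) → add node 1 parent=0 cost=3
2. q=(22,17) nearest=1 d=18 new=(7,7) → add node 2 parent=1 cost=6
3. q=(2,1) nearest=0 d=1 new=(2,1) → add node 3 parent=0 cost=1
4. q=(0,17) nearest=2 d=10 new=(4,10) → add node 4 parent=2 cost=9
5. q=(10,13) nearest=2 d=6 new=(10,10) → add node 5 parent=2 cost=9
6. q=(2,15) nearest=4 d=5 new=(2,13) → add node 6 parent=4 cost=12
7. q=(13,13) nearest=5 d=3 new=(13,13) → add node 7 parent=5 cost=12
8. q=(7,12) nearest=4 d=3 new=(7,12) → add node 8 parent=4 cost=12
9. q=(13,1) nearest=2 d=6 new=(10,4) → add node 9 parent=2 cost=9
10. q=(2,7) nearest=1 d=3 new=(2,7) → add node 10 parent=1 cost=6
11. q=(17,16) nearest=7 d=4 new=(16,16) → add node 11 parent=7 cost=15
12. q=(15,16) nearest=11 d=1 new=(15,16) → add node 12 parent=11 cost=16
13. q=(0,15) nearest=6 d=2 new=(0,15) → add node 13 parent=6 cost=14
14. q=(17,14) nearest=11 d=2 new=(17,14) → add node 14 parent=11 cost=17
15. q=(7,5) nearest=2 d=2 new=(7,5) → add node 15 parent=2 cost=8
16. q=(6,10) nearest=4 d=2 new=(6,10) → add node 16 parent=4 cost=11
17. q=(10,4) nearest=9 d=0 → coincident, reject
18. q=(2,15) nearest=6 d=2 new=(2,15) → add node 17 parent=6 cost=14
19. q=(15,8) nearest=5 d=5 new=(13,8) → add node 18 parent=5 cost=12
20. q=(2,10) nearest=4 d=2 new=(2,10) → add node 19 parent=4 cost=11
21. q=(14,13) nearest=7 d=1 new=(14,13) → add node 20 parent=7 cost=13
22. q=(9,5) nearest=9 d=1 new=(9,5) → add node 21 parent=9 cost=10
23. q=(22,18) nearest=14 d=5 new=(20,17) → add node 22 parent=14 cost=20
24. q=(21,15) nearest=22 d=2 new=(21,15) → add node 23 parent=22 cost=22
25. q=(4,6) nearest=1 d=2 new=(4,6) → add node 24 parent=1 cost=5
26. q=(20,14) nearest=23 d=1 new=(20,14) → blocked by [19,21]×[11,14], reject

Parent of node 4: 2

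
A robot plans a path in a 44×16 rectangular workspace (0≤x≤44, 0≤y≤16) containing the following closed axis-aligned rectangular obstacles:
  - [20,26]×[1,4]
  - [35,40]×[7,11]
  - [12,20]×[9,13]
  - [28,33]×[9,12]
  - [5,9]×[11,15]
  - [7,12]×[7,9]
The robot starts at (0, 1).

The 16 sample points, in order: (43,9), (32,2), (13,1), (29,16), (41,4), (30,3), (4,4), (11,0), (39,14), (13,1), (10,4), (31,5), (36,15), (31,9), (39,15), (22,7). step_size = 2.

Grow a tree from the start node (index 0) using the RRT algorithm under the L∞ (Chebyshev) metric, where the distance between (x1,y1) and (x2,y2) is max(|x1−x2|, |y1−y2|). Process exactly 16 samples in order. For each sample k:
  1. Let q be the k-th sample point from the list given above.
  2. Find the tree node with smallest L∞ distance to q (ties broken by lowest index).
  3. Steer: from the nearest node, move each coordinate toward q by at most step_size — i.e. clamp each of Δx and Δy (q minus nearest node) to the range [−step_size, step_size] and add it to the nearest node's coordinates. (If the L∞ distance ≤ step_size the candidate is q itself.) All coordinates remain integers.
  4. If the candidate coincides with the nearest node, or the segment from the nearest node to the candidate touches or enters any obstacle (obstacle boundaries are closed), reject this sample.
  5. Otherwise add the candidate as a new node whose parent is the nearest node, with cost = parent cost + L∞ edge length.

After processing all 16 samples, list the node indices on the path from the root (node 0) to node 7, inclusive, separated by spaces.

Path: 0 1 7

1. q=(43,9) nearest=0 d=43 new=(2,3) → add node 1 parent=0 cost=2
2. q=(32,2) nearest=1 d=30 new=(4,2) → add node 2 parent=1 cost=4
3. q=(13,1) nearest=2 d=9 new=(6,1) → add node 3 parent=2 cost=6
4. q=(29,16) nearest=3 d=23 new=(8,3) → add node 4 parent=3 cost=8
5. q=(41,4) nearest=4 d=33 new=(10,4) → add node 5 parent=4 cost=10
6. q=(30,3) nearest=5 d=20 new=(12,3) → add node 6 parent=5 cost=12
7. q=(4,4) nearest=1 d=2 new=(4,4) → add node 7 parent=1 cost=4
8. q=(11,0) nearest=4 d=3 new=(10,1) → add node 8 parent=4 cost=10
9. q=(39,14) nearest=6 d=27 new=(14,5) → add node 9 parent=6 cost=14
10. q=(13,1) nearest=6 d=2 new=(13,1) → add node 10 parent=6 cost=14
11. q=(10,4) nearest=5 d=0 → coincident, reject
12. q=(31,5) nearest=9 d=17 new=(16,5) → add node 11 parent=9 cost=16
13. q=(36,15) nearest=11 d=20 new=(18,7) → add node 12 parent=11 cost=18
14. q=(31,9) nearest=12 d=13 new=(20,9) → blocked by [12,20]×[9,13], reject
15. q=(39,15) nearest=12 d=21 new=(20,9) → blocked by [12,20]×[9,13], reject
16. q=(22,7) nearest=12 d=4 new=(20,7) → add node 13 parent=12 cost=20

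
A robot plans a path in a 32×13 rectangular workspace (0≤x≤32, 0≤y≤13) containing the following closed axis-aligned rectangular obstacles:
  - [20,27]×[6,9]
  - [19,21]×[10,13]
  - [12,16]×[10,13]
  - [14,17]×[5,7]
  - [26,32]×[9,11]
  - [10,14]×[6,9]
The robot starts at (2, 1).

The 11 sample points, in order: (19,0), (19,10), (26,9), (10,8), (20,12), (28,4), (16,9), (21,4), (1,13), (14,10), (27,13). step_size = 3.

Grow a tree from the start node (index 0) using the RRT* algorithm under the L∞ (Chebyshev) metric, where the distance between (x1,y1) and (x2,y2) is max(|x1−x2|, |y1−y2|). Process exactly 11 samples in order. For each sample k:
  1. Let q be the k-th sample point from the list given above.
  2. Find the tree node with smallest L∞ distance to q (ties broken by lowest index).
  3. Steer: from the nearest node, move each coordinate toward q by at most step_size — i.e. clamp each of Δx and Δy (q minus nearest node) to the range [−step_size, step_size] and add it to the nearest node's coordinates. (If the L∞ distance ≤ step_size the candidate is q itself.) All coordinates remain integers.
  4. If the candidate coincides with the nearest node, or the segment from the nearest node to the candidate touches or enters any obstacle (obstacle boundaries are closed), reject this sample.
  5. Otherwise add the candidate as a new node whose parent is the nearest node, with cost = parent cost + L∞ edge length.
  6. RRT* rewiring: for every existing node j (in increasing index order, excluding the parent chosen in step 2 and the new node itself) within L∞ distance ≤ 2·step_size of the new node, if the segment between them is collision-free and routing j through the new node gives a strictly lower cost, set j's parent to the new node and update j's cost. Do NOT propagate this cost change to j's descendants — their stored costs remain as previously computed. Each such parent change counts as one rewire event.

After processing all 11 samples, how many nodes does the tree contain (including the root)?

1. q=(19,0) nearest=0 d=17 new=(5,0) → add node 1 parent=0 cost=3
2. q=(19,10) nearest=1 d=14 new=(8,3) → add node 2 parent=1 cost=6
3. q=(26,9) nearest=2 d=18 new=(11,6) → blocked by [10,14]×[6,9], reject
4. q=(10,8) nearest=2 d=5 new=(10,6) → blocked by [10,14]×[6,9], reject
5. q=(20,12) nearest=2 d=12 new=(11,6) → blocked by [10,14]×[6,9], reject
6. q=(28,4) nearest=2 d=20 new=(11,4) → add node 3 parent=2 cost=9
7. q=(16,9) nearest=3 d=5 new=(14,7) → blocked by [14,17]×[5,7], reject
8. q=(21,4) nearest=3 d=10 new=(14,4) → add node 4 parent=3 cost=12
9. q=(1,13) nearest=2 d=10 new=(5,6) → add node 5 parent=2 cost=9
10. q=(14,10) nearest=3 d=6 new=(14,7) → blocked by [14,17]×[5,7], reject
11. q=(27,13) nearest=4 d=13 new=(17,7) → blocked by [14,17]×[5,7], reject

Node count: 6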